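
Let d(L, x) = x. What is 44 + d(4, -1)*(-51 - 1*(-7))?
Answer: 88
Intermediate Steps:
44 + d(4, -1)*(-51 - 1*(-7)) = 44 - (-51 - 1*(-7)) = 44 - (-51 + 7) = 44 - 1*(-44) = 44 + 44 = 88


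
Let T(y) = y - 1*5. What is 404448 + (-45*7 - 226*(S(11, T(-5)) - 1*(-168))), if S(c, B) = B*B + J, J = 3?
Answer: 342887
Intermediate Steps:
T(y) = -5 + y (T(y) = y - 5 = -5 + y)
S(c, B) = 3 + B**2 (S(c, B) = B*B + 3 = B**2 + 3 = 3 + B**2)
404448 + (-45*7 - 226*(S(11, T(-5)) - 1*(-168))) = 404448 + (-45*7 - 226*((3 + (-5 - 5)**2) - 1*(-168))) = 404448 + (-315 - 226*((3 + (-10)**2) + 168)) = 404448 + (-315 - 226*((3 + 100) + 168)) = 404448 + (-315 - 226*(103 + 168)) = 404448 + (-315 - 226*271) = 404448 + (-315 - 61246) = 404448 - 61561 = 342887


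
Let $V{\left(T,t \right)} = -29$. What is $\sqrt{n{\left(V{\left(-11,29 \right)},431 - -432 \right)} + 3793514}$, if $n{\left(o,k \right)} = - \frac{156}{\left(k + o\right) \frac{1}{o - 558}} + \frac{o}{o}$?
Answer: $\frac{\sqrt{73296624733}}{139} \approx 1947.7$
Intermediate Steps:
$n{\left(o,k \right)} = 1 - \frac{156 \left(-558 + o\right)}{k + o}$ ($n{\left(o,k \right)} = - \frac{156}{\left(k + o\right) \frac{1}{-558 + o}} + 1 = - \frac{156}{\frac{1}{-558 + o} \left(k + o\right)} + 1 = - 156 \frac{-558 + o}{k + o} + 1 = - \frac{156 \left(-558 + o\right)}{k + o} + 1 = 1 - \frac{156 \left(-558 + o\right)}{k + o}$)
$\sqrt{n{\left(V{\left(-11,29 \right)},431 - -432 \right)} + 3793514} = \sqrt{\frac{87048 + \left(431 - -432\right) - -4495}{\left(431 - -432\right) - 29} + 3793514} = \sqrt{\frac{87048 + \left(431 + 432\right) + 4495}{\left(431 + 432\right) - 29} + 3793514} = \sqrt{\frac{87048 + 863 + 4495}{863 - 29} + 3793514} = \sqrt{\frac{1}{834} \cdot 92406 + 3793514} = \sqrt{\frac{15401}{139} + 3793514} = \sqrt{\frac{527313847}{139}} = \frac{\sqrt{73296624733}}{139}$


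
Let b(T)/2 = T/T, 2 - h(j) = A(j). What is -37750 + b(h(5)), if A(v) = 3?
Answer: -37748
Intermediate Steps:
h(j) = -1 (h(j) = 2 - 1*3 = 2 - 3 = -1)
b(T) = 2 (b(T) = 2*(T/T) = 2*1 = 2)
-37750 + b(h(5)) = -37750 + 2 = -37748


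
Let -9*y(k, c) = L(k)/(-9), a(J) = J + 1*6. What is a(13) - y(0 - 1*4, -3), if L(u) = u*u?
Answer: 1523/81 ≈ 18.802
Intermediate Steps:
L(u) = u²
a(J) = 6 + J (a(J) = J + 6 = 6 + J)
y(k, c) = k²/81 (y(k, c) = -k²/(9*(-9)) = -k²*(-1)/(9*9) = -(-1)*k²/81 = k²/81)
a(13) - y(0 - 1*4, -3) = (6 + 13) - (0 - 1*4)²/81 = 19 - (0 - 4)²/81 = 19 - (-4)²/81 = 19 - 16/81 = 1523/81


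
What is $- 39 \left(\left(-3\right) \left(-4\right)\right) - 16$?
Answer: $-484$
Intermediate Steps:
$- 39 \left(\left(-3\right) \left(-4\right)\right) - 16 = \left(-39\right) 12 - 16 = -468 - 16 = -484$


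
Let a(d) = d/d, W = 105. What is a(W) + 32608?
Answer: 32609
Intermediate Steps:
a(d) = 1
a(W) + 32608 = 1 + 32608 = 32609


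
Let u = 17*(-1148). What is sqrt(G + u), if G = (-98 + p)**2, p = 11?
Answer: I*sqrt(11947) ≈ 109.3*I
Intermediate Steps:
u = -19516
G = 7569 (G = (-98 + 11)**2 = (-87)**2 = 7569)
sqrt(G + u) = sqrt(7569 - 19516) = sqrt(-11947) = I*sqrt(11947)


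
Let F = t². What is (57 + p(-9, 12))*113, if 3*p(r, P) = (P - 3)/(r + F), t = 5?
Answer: 103395/16 ≈ 6462.2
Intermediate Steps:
F = 25 (F = 5² = 25)
p(r, P) = (-3 + P)/(3*(25 + r)) (p(r, P) = ((P - 3)/(r + 25))/3 = ((-3 + P)/(25 + r))/3 = (-3 + P)/(3*(25 + r)))
(57 + p(-9, 12))*113 = (57 + (-3 + 12)/(3*(25 - 9)))*113 = (57 + (⅓)*9/16)*113 = (57 + (⅓)*(1/16)*9)*113 = (57 + 3/16)*113 = (915/16)*113 = 103395/16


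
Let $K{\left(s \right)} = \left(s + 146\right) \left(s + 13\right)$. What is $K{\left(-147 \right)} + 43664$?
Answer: $43798$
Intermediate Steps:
$K{\left(s \right)} = \left(13 + s\right) \left(146 + s\right)$ ($K{\left(s \right)} = \left(146 + s\right) \left(13 + s\right) = \left(13 + s\right) \left(146 + s\right)$)
$K{\left(-147 \right)} + 43664 = \left(1898 + \left(-147\right)^{2} + 159 \left(-147\right)\right) + 43664 = \left(1898 + 21609 - 23373\right) + 43664 = 134 + 43664 = 43798$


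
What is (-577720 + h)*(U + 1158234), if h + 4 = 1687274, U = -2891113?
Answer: -1922715894450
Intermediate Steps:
h = 1687270 (h = -4 + 1687274 = 1687270)
(-577720 + h)*(U + 1158234) = (-577720 + 1687270)*(-2891113 + 1158234) = 1109550*(-1732879) = -1922715894450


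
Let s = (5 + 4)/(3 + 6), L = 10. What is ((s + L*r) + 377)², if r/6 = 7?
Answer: 636804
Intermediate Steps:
r = 42 (r = 6*7 = 42)
s = 1 (s = 9/9 = 9*(⅑) = 1)
((s + L*r) + 377)² = ((1 + 10*42) + 377)² = ((1 + 420) + 377)² = (421 + 377)² = 798² = 636804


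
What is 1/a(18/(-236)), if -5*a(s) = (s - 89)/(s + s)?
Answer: -90/10511 ≈ -0.0085625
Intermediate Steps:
a(s) = -(-89 + s)/(10*s) (a(s) = -(s - 89)/(5*(s + s)) = -(-89 + s)/(5*(2*s)) = -(-89 + s)*1/(2*s)/5 = -(-89 + s)/(10*s))
1/a(18/(-236)) = 1/((89 - 18/(-236))/(10*((18/(-236))))) = 1/((89 - 18*(-1)/236)/(10*((18*(-1/236))))) = 1/((89 - 1*(-9/118))/(10*(-9/118))) = 1/((⅒)*(-118/9)*(89 + 9/118)) = 1/((⅒)*(-118/9)*(10511/118)) = 1/(-10511/90) = -90/10511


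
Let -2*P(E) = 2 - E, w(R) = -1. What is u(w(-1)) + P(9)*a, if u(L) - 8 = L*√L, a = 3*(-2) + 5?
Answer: 9/2 - I ≈ 4.5 - 1.0*I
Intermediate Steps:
a = -1 (a = -6 + 5 = -1)
P(E) = -1 + E/2 (P(E) = -(2 - E)/2 = -1 + E/2)
u(L) = 8 + L^(3/2) (u(L) = 8 + L*√L = 8 + L^(3/2))
u(w(-1)) + P(9)*a = (8 + (-1)^(3/2)) + (-1 + (½)*9)*(-1) = (8 - I) + (-1 + 9/2)*(-1) = (8 - I) + (7/2)*(-1) = (8 - I) - 7/2 = 9/2 - I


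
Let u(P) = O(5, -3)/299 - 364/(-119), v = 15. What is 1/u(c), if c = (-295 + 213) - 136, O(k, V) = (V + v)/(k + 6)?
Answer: 55913/171232 ≈ 0.32653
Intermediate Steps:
O(k, V) = (15 + V)/(6 + k) (O(k, V) = (V + 15)/(k + 6) = (15 + V)/(6 + k))
c = -218 (c = -82 - 136 = -218)
u(P) = 171232/55913 (u(P) = ((15 - 3)/(6 + 5))/299 - 364/(-119) = (12/11)*(1/299) - 364*(-1/119) = ((1/11)*12)*(1/299) + 52/17 = (12/11)*(1/299) + 52/17 = 12/3289 + 52/17 = 171232/55913)
1/u(c) = 1/(171232/55913) = 55913/171232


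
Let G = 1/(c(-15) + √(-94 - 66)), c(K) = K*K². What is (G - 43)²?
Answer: 47982204919767348/25949996583245 + 783691408*I*√10/25949996583245 ≈ 1849.0 + 9.5501e-5*I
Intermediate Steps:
c(K) = K³
G = 1/(-3375 + 4*I*√10) (G = 1/((-15)³ + √(-94 - 66)) = 1/(-3375 + √(-160)) = 1/(-3375 + 4*I*√10) ≈ -0.00029629 - 1.11e-6*I)
(G - 43)² = ((-675/2278157 - 4*I*√10/11390785) - 43)² = (-97961426/2278157 - 4*I*√10/11390785)²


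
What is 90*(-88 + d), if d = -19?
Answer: -9630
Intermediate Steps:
90*(-88 + d) = 90*(-88 - 19) = 90*(-107) = -9630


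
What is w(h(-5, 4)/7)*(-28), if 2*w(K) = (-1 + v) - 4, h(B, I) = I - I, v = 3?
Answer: 28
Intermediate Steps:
h(B, I) = 0
w(K) = -1 (w(K) = ((-1 + 3) - 4)/2 = (2 - 4)/2 = (½)*(-2) = -1)
w(h(-5, 4)/7)*(-28) = -1*(-28) = 28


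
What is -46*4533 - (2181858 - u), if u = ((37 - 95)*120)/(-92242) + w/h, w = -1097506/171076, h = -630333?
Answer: -5944208812519207061351/2486725519406634 ≈ -2.3904e+6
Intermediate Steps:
w = -548753/85538 (w = -1097506*1/171076 = -548753/85538 ≈ -6.4153)
u = 187657945093033/2486725519406634 (u = ((37 - 95)*120)/(-92242) - 548753/85538/(-630333) = -58*120*(-1/92242) - 548753/85538*(-1/630333) = -6960*(-1/92242) + 548753/53917424154 = 3480/46121 + 548753/53917424154 = 187657945093033/2486725519406634 ≈ 0.075464)
-46*4533 - (2181858 - u) = -46*4533 - (2181858 - 1*187657945093033/2486725519406634) = -208518 - (2181858 - 187657945093033/2486725519406634) = -208518 - 1*5425681780663574552939/2486725519406634 = -208518 - 5425681780663574552939/2486725519406634 = -5944208812519207061351/2486725519406634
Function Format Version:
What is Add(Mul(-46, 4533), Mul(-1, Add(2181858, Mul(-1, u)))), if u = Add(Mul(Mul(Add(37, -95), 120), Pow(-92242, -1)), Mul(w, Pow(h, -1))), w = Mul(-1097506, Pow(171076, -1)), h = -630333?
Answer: Rational(-5944208812519207061351, 2486725519406634) ≈ -2.3904e+6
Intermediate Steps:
w = Rational(-548753, 85538) (w = Mul(-1097506, Rational(1, 171076)) = Rational(-548753, 85538) ≈ -6.4153)
u = Rational(187657945093033, 2486725519406634) (u = Add(Mul(Mul(Add(37, -95), 120), Pow(-92242, -1)), Mul(Rational(-548753, 85538), Pow(-630333, -1))) = Add(Mul(Mul(-58, 120), Rational(-1, 92242)), Mul(Rational(-548753, 85538), Rational(-1, 630333))) = Add(Mul(-6960, Rational(-1, 92242)), Rational(548753, 53917424154)) = Add(Rational(3480, 46121), Rational(548753, 53917424154)) = Rational(187657945093033, 2486725519406634) ≈ 0.075464)
Add(Mul(-46, 4533), Mul(-1, Add(2181858, Mul(-1, u)))) = Add(Mul(-46, 4533), Mul(-1, Add(2181858, Mul(-1, Rational(187657945093033, 2486725519406634))))) = Add(-208518, Mul(-1, Add(2181858, Rational(-187657945093033, 2486725519406634)))) = Add(-208518, Mul(-1, Rational(5425681780663574552939, 2486725519406634))) = Add(-208518, Rational(-5425681780663574552939, 2486725519406634)) = Rational(-5944208812519207061351, 2486725519406634)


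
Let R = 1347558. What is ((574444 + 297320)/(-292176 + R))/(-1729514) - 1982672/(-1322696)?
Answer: 37697562217058147/25149107185388773 ≈ 1.4990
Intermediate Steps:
((574444 + 297320)/(-292176 + R))/(-1729514) - 1982672/(-1322696) = ((574444 + 297320)/(-292176 + 1347558))/(-1729514) - 1982672/(-1322696) = (871764/1055382)*(-1/1729514) - 1982672*(-1/1322696) = (871764*(1/1055382))*(-1/1729514) + 247834/165337 = (145294/175897)*(-1/1729514) + 247834/165337 = -72647/152108162029 + 247834/165337 = 37697562217058147/25149107185388773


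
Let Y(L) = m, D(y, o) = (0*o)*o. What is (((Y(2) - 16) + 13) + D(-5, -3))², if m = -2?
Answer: 25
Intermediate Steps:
D(y, o) = 0 (D(y, o) = 0*o = 0)
Y(L) = -2
(((Y(2) - 16) + 13) + D(-5, -3))² = (((-2 - 16) + 13) + 0)² = ((-18 + 13) + 0)² = (-5 + 0)² = (-5)² = 25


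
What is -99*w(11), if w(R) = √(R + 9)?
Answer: -198*√5 ≈ -442.74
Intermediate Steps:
w(R) = √(9 + R)
-99*w(11) = -99*√(9 + 11) = -198*√5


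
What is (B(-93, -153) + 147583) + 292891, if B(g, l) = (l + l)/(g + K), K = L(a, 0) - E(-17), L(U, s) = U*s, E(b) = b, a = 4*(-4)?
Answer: 16738165/38 ≈ 4.4048e+5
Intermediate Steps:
a = -16
K = 17 (K = -16*0 - 1*(-17) = 0 + 17 = 17)
B(g, l) = 2*l/(17 + g) (B(g, l) = (l + l)/(g + 17) = (2*l)/(17 + g) = 2*l/(17 + g))
(B(-93, -153) + 147583) + 292891 = (2*(-153)/(17 - 93) + 147583) + 292891 = (2*(-153)/(-76) + 147583) + 292891 = (2*(-153)*(-1/76) + 147583) + 292891 = (153/38 + 147583) + 292891 = 5608307/38 + 292891 = 16738165/38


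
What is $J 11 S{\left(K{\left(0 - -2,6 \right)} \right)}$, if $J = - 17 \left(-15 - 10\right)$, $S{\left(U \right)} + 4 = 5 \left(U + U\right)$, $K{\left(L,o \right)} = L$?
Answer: $74800$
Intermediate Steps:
$S{\left(U \right)} = -4 + 10 U$ ($S{\left(U \right)} = -4 + 5 \left(U + U\right) = -4 + 5 \cdot 2 U = -4 + 10 U$)
$J = 425$ ($J = \left(-17\right) \left(-25\right) = 425$)
$J 11 S{\left(K{\left(0 - -2,6 \right)} \right)} = 425 \cdot 11 \left(-4 + 10 \left(0 - -2\right)\right) = 425 \cdot 11 \left(-4 + 10 \left(0 + 2\right)\right) = 425 \cdot 11 \left(-4 + 10 \cdot 2\right) = 425 \cdot 11 \left(-4 + 20\right) = 425 \cdot 11 \cdot 16 = 425 \cdot 176 = 74800$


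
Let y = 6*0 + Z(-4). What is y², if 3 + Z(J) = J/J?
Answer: 4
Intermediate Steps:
Z(J) = -2 (Z(J) = -3 + J/J = -3 + 1 = -2)
y = -2 (y = 6*0 - 2 = 0 - 2 = -2)
y² = (-2)² = 4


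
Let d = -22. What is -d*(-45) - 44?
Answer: -1034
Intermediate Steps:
-d*(-45) - 44 = -1*(-22)*(-45) - 44 = 22*(-45) - 44 = -990 - 44 = -1034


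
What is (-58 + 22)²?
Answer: 1296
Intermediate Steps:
(-58 + 22)² = (-36)² = 1296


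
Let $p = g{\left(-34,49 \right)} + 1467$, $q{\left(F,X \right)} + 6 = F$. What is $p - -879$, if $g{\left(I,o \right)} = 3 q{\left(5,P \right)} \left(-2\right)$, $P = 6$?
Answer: $2352$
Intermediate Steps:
$q{\left(F,X \right)} = -6 + F$
$g{\left(I,o \right)} = 6$ ($g{\left(I,o \right)} = 3 \left(-6 + 5\right) \left(-2\right) = 3 \left(-1\right) \left(-2\right) = \left(-3\right) \left(-2\right) = 6$)
$p = 1473$ ($p = 6 + 1467 = 1473$)
$p - -879 = 1473 - -879 = 1473 + 879 = 2352$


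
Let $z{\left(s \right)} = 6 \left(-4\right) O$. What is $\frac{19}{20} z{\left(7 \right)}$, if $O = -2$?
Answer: $\frac{228}{5} \approx 45.6$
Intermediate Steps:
$z{\left(s \right)} = 48$ ($z{\left(s \right)} = 6 \left(-4\right) \left(-2\right) = \left(-24\right) \left(-2\right) = 48$)
$\frac{19}{20} z{\left(7 \right)} = \frac{19}{20} \cdot 48 = \frac{228}{5}$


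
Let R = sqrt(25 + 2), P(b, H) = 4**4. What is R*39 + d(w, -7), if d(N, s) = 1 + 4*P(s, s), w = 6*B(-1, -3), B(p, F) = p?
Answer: 1025 + 117*sqrt(3) ≈ 1227.7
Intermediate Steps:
P(b, H) = 256
w = -6 (w = 6*(-1) = -6)
d(N, s) = 1025 (d(N, s) = 1 + 4*256 = 1 + 1024 = 1025)
R = 3*sqrt(3) (R = sqrt(27) = 3*sqrt(3) ≈ 5.1962)
R*39 + d(w, -7) = (3*sqrt(3))*39 + 1025 = 117*sqrt(3) + 1025 = 1025 + 117*sqrt(3)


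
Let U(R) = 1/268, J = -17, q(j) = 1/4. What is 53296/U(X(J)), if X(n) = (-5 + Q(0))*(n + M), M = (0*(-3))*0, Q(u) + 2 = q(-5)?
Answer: 14283328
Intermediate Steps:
q(j) = ¼
Q(u) = -7/4 (Q(u) = -2 + ¼ = -7/4)
M = 0 (M = 0*0 = 0)
X(n) = -27*n/4 (X(n) = (-5 - 7/4)*(n + 0) = -27*n/4)
U(R) = 1/268
53296/U(X(J)) = 53296/(1/268) = 53296*268 = 14283328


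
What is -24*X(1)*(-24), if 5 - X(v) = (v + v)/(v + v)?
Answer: 2304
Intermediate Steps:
X(v) = 4 (X(v) = 5 - (v + v)/(v + v) = 5 - 2*v/(2*v) = 5 - 2*v*1/(2*v) = 5 - 1*1 = 5 - 1 = 4)
-24*X(1)*(-24) = -24*4*(-24) = -96*(-24) = 2304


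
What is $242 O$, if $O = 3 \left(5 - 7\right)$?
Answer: $-1452$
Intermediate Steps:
$O = -6$ ($O = 3 \left(5 - 7\right) = 3 \left(-2\right) = -6$)
$242 O = 242 \left(-6\right) = -1452$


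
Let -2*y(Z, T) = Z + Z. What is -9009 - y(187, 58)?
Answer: -8822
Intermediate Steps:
y(Z, T) = -Z (y(Z, T) = -(Z + Z)/2 = -Z)
-9009 - y(187, 58) = -9009 - (-1)*187 = -9009 - 1*(-187) = -9009 + 187 = -8822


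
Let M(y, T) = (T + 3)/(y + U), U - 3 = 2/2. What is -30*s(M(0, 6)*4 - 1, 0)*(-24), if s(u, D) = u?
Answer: 5760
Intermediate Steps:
U = 4 (U = 3 + 2/2 = 3 + 2*(½) = 3 + 1 = 4)
M(y, T) = (3 + T)/(4 + y) (M(y, T) = (T + 3)/(y + 4) = (3 + T)/(4 + y))
-30*s(M(0, 6)*4 - 1, 0)*(-24) = -30*(((3 + 6)/(4 + 0))*4 - 1)*(-24) = -30*((9/4)*4 - 1)*(-24) = -30*(9 - 1)*(-24) = -30*8*(-24) = -240*(-24) = 5760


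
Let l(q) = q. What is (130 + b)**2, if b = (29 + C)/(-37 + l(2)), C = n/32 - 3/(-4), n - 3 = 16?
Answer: 20917547641/1254400 ≈ 16675.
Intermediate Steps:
n = 19 (n = 3 + 16 = 19)
C = 43/32 (C = 19/32 - 3/(-4) = 19*(1/32) - 3*(-1/4) = 19/32 + 3/4 = 43/32 ≈ 1.3438)
b = -971/1120 (b = (29 + 43/32)/(-37 + 2) = (971/32)/(-35) = (971/32)*(-1/35) = -971/1120 ≈ -0.86696)
(130 + b)**2 = (130 - 971/1120)**2 = (144629/1120)**2 = 20917547641/1254400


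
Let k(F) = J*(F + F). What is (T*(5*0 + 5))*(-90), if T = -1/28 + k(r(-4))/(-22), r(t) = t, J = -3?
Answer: 78075/154 ≈ 506.98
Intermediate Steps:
k(F) = -6*F (k(F) = -3*(F + F) = -6*F)
T = -347/308 (T = -1/28 - 6*(-4)/(-22) = -1*1/28 + 24*(-1/22) = -1/28 - 12/11 = -347/308 ≈ -1.1266)
(T*(5*0 + 5))*(-90) = -347*(5*0 + 5)/308*(-90) = -347*(0 + 5)/308*(-90) = -347/308*5*(-90) = -1735/308*(-90) = 78075/154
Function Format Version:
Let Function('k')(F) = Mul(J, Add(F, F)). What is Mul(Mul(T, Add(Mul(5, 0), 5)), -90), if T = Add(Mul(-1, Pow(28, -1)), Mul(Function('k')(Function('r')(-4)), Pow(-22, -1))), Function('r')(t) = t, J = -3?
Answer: Rational(78075, 154) ≈ 506.98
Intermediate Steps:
Function('k')(F) = Mul(-6, F) (Function('k')(F) = Mul(-3, Add(F, F)) = Mul(-3, Mul(2, F)) = Mul(-6, F))
T = Rational(-347, 308) (T = Add(Mul(-1, Pow(28, -1)), Mul(Mul(-6, -4), Pow(-22, -1))) = Add(Mul(-1, Rational(1, 28)), Mul(24, Rational(-1, 22))) = Add(Rational(-1, 28), Rational(-12, 11)) = Rational(-347, 308) ≈ -1.1266)
Mul(Mul(T, Add(Mul(5, 0), 5)), -90) = Mul(Mul(Rational(-347, 308), Add(Mul(5, 0), 5)), -90) = Mul(Mul(Rational(-347, 308), Add(0, 5)), -90) = Mul(Mul(Rational(-347, 308), 5), -90) = Mul(Rational(-1735, 308), -90) = Rational(78075, 154)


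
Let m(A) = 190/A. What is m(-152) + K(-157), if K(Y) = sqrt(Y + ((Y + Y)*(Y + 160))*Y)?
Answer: -5/4 + sqrt(147737) ≈ 383.12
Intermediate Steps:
K(Y) = sqrt(Y + 2*Y**2*(160 + Y)) (K(Y) = sqrt(Y + ((2*Y)*(160 + Y))*Y) = sqrt(Y + (2*Y*(160 + Y))*Y) = sqrt(Y + 2*Y**2*(160 + Y)))
m(-152) + K(-157) = 190/(-152) + sqrt(-157*(1 + 2*(-157)**2 + 320*(-157))) = 190*(-1/152) + sqrt(-157*(1 + 2*24649 - 50240)) = -5/4 + sqrt(-157*(1 + 49298 - 50240)) = -5/4 + sqrt(-157*(-941)) = -5/4 + sqrt(147737)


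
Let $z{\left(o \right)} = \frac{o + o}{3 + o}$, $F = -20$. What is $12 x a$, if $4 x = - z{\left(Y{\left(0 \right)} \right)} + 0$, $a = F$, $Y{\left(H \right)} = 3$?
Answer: $60$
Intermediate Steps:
$a = -20$
$z{\left(o \right)} = \frac{2 o}{3 + o}$
$x = - \frac{1}{4}$ ($x = \frac{- \frac{2 \cdot 3}{3 + 3} + 0}{4} = \frac{- \frac{2 \cdot 3}{6} + 0}{4} = \frac{\left(-1\right) 1 + 0}{4} = \frac{-1 + 0}{4} = \frac{1}{4} \left(-1\right) = - \frac{1}{4} \approx -0.25$)
$12 x a = 12 \left(- \frac{1}{4}\right) \left(-20\right) = \left(-3\right) \left(-20\right) = 60$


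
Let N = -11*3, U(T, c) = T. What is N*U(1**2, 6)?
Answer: -33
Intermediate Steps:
N = -33
N*U(1**2, 6) = -33*1**2 = -33*1 = -33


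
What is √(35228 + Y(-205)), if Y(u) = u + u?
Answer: √34818 ≈ 186.60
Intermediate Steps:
Y(u) = 2*u
√(35228 + Y(-205)) = √(35228 + 2*(-205)) = √(35228 - 410) = √34818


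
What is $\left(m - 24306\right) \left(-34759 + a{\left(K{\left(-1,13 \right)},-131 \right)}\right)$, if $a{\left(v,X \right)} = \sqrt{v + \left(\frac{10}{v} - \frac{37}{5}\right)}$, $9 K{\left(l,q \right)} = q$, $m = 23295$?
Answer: $35141349 - \frac{337 \sqrt{36790}}{65} \approx 3.514 \cdot 10^{7}$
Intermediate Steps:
$K{\left(l,q \right)} = \frac{q}{9}$
$a{\left(v,X \right)} = \sqrt{- \frac{37}{5} + v + \frac{10}{v}}$ ($a{\left(v,X \right)} = \sqrt{v + \left(\frac{10}{v} - \frac{37}{5}\right)} = \sqrt{v - \left(\frac{37}{5} - \frac{10}{v}\right)} = \sqrt{- \frac{37}{5} + v + \frac{10}{v}}$)
$\left(m - 24306\right) \left(-34759 + a{\left(K{\left(-1,13 \right)},-131 \right)}\right) = \left(23295 - 24306\right) \left(-34759 + \frac{\sqrt{-185 + 25 \cdot \frac{1}{9} \cdot 13 + \frac{250}{\frac{1}{9} \cdot 13}}}{5}\right) = - 1011 \left(-34759 + \frac{\sqrt{-185 + 25 \cdot \frac{13}{9} + \frac{250}{\frac{13}{9}}}}{5}\right) = - 1011 \left(-34759 + \frac{\sqrt{-185 + \frac{325}{9} + 250 \cdot \frac{9}{13}}}{5}\right) = - 1011 \left(-34759 + \frac{\sqrt{-185 + \frac{325}{9} + \frac{2250}{13}}}{5}\right) = - 1011 \left(-34759 + \frac{\sqrt{\frac{2830}{117}}}{5}\right) = - 1011 \left(-34759 + \frac{\frac{1}{39} \sqrt{36790}}{5}\right) = - 1011 \left(-34759 + \frac{\sqrt{36790}}{195}\right) = 35141349 - \frac{337 \sqrt{36790}}{65}$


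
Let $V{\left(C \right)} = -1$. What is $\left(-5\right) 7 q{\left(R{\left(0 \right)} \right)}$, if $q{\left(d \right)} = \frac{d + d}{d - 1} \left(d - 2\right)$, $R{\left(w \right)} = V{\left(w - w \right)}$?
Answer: $105$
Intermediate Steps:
$R{\left(w \right)} = -1$
$q{\left(d \right)} = \frac{2 d \left(-2 + d\right)}{-1 + d}$ ($q{\left(d \right)} = \frac{2 d}{-1 + d} \left(-2 + d\right) = \frac{2 d \left(-2 + d\right)}{-1 + d}$)
$\left(-5\right) 7 q{\left(R{\left(0 \right)} \right)} = \left(-5\right) 7 \cdot 2 \left(-1\right) \frac{1}{-1 - 1} \left(-2 - 1\right) = - 35 \cdot 2 \left(-1\right) \frac{1}{-2} \left(-3\right) = - 35 \cdot 2 \left(-1\right) \left(- \frac{1}{2}\right) \left(-3\right) = \left(-35\right) \left(-3\right) = 105$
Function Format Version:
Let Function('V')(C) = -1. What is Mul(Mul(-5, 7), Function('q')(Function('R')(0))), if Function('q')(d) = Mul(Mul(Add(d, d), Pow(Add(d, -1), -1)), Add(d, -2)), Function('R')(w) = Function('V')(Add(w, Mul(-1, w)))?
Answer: 105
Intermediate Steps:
Function('R')(w) = -1
Function('q')(d) = Mul(2, d, Pow(Add(-1, d), -1), Add(-2, d)) (Function('q')(d) = Mul(Mul(Mul(2, d), Pow(Add(-1, d), -1)), Add(-2, d)) = Mul(Mul(2, d, Pow(Add(-1, d), -1)), Add(-2, d)) = Mul(2, d, Pow(Add(-1, d), -1), Add(-2, d)))
Mul(Mul(-5, 7), Function('q')(Function('R')(0))) = Mul(Mul(-5, 7), Mul(2, -1, Pow(Add(-1, -1), -1), Add(-2, -1))) = Mul(-35, Mul(2, -1, Pow(-2, -1), -3)) = Mul(-35, Mul(2, -1, Rational(-1, 2), -3)) = Mul(-35, -3) = 105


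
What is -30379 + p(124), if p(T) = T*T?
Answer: -15003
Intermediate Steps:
p(T) = T²
-30379 + p(124) = -30379 + 124² = -30379 + 15376 = -15003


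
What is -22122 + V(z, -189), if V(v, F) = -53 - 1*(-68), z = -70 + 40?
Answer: -22107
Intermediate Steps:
z = -30
V(v, F) = 15 (V(v, F) = -53 + 68 = 15)
-22122 + V(z, -189) = -22122 + 15 = -22107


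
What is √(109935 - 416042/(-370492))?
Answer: √3772576846584626/185246 ≈ 331.57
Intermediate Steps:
√(109935 - 416042/(-370492)) = √(109935 - 416042*(-1/370492)) = √(109935 + 208021/185246) = √(20365227031/185246) = √3772576846584626/185246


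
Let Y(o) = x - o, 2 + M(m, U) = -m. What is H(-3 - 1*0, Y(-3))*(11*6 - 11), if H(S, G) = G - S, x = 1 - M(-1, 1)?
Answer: 440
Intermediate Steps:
M(m, U) = -2 - m
x = 2 (x = 1 - (-2 - 1*(-1)) = 1 - (-2 + 1) = 1 - 1*(-1) = 1 + 1 = 2)
Y(o) = 2 - o
H(-3 - 1*0, Y(-3))*(11*6 - 11) = ((2 - 1*(-3)) - (-3 - 1*0))*(11*6 - 11) = ((2 + 3) - (-3 + 0))*(66 - 11) = (5 - 1*(-3))*55 = (5 + 3)*55 = 8*55 = 440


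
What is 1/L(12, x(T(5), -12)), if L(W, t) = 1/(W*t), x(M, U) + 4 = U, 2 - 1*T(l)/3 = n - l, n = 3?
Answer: -192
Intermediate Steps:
T(l) = -3 + 3*l (T(l) = 6 - 3*(3 - l) = 6 + (-9 + 3*l) = -3 + 3*l)
x(M, U) = -4 + U
L(W, t) = 1/(W*t)
1/L(12, x(T(5), -12)) = 1/(1/(12*(-4 - 12))) = 1/((1/12)/(-16)) = 1/((1/12)*(-1/16)) = 1/(-1/192) = -192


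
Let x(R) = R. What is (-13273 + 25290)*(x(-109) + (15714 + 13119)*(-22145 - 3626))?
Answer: -8929296164984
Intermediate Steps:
(-13273 + 25290)*(x(-109) + (15714 + 13119)*(-22145 - 3626)) = (-13273 + 25290)*(-109 + (15714 + 13119)*(-22145 - 3626)) = 12017*(-109 + 28833*(-25771)) = 12017*(-109 - 743055243) = 12017*(-743055352) = -8929296164984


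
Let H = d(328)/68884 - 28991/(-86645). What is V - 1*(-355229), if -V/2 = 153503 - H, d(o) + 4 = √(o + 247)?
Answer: 71955189815267/1492113545 + 5*√23/34442 ≈ 48224.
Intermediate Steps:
d(o) = -4 + √(247 + o) (d(o) = -4 + √(o + 247) = -4 + √(247 + o))
H = 499167366/1492113545 + 5*√23/68884 (H = (-4 + √(247 + 328))/68884 - 28991/(-86645) = (-4 + √575)*(1/68884) - 28991*(-1/86645) = (-4 + 5*√23)*(1/68884) + 28991/86645 = (-1/17221 + 5*√23/68884) + 28991/86645 = 499167366/1492113545 + 5*√23/68884 ≈ 0.33489)
V = -458086812661538/1492113545 + 5*√23/34442 (V = -2*(153503 - (499167366/1492113545 + 5*√23/68884)) = -2*(153503 + (-499167366/1492113545 - 5*√23/68884)) = -2*(229043406330769/1492113545 - 5*√23/68884) = -458086812661538/1492113545 + 5*√23/34442 ≈ -3.0701e+5)
V - 1*(-355229) = (-458086812661538/1492113545 + 5*√23/34442) - 1*(-355229) = (-458086812661538/1492113545 + 5*√23/34442) + 355229 = 71955189815267/1492113545 + 5*√23/34442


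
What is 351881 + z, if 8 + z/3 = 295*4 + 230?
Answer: 356087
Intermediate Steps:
z = 4206 (z = -24 + 3*(295*4 + 230) = -24 + 3*(1180 + 230) = -24 + 3*1410 = -24 + 4230 = 4206)
351881 + z = 351881 + 4206 = 356087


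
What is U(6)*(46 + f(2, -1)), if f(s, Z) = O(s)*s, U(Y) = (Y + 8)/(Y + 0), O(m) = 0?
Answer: 322/3 ≈ 107.33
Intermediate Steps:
U(Y) = (8 + Y)/Y
f(s, Z) = 0 (f(s, Z) = 0*s = 0)
U(6)*(46 + f(2, -1)) = ((8 + 6)/6)*(46 + 0) = ((⅙)*14)*46 = (7/3)*46 = 322/3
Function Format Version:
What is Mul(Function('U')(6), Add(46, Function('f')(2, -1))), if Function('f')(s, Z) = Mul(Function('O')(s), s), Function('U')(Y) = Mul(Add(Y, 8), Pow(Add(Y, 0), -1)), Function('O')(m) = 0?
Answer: Rational(322, 3) ≈ 107.33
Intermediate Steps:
Function('U')(Y) = Mul(Pow(Y, -1), Add(8, Y)) (Function('U')(Y) = Mul(Add(8, Y), Pow(Y, -1)) = Mul(Pow(Y, -1), Add(8, Y)))
Function('f')(s, Z) = 0 (Function('f')(s, Z) = Mul(0, s) = 0)
Mul(Function('U')(6), Add(46, Function('f')(2, -1))) = Mul(Mul(Pow(6, -1), Add(8, 6)), Add(46, 0)) = Mul(Mul(Rational(1, 6), 14), 46) = Mul(Rational(7, 3), 46) = Rational(322, 3)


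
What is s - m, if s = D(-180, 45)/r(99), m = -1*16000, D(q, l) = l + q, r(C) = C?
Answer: 175985/11 ≈ 15999.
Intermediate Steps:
m = -16000
s = -15/11 (s = (45 - 180)/99 = -135*1/99 = -15/11 ≈ -1.3636)
s - m = -15/11 - 1*(-16000) = -15/11 + 16000 = 175985/11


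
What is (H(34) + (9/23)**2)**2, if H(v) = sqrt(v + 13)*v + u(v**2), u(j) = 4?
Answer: 15209148021/279841 + 149396*sqrt(47)/529 ≈ 56285.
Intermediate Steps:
H(v) = 4 + v*sqrt(13 + v) (H(v) = sqrt(v + 13)*v + 4 = sqrt(13 + v)*v + 4 = v*sqrt(13 + v) + 4 = 4 + v*sqrt(13 + v))
(H(34) + (9/23)**2)**2 = ((4 + 34*sqrt(13 + 34)) + (9/23)**2)**2 = ((4 + 34*sqrt(47)) + (9*(1/23))**2)**2 = ((4 + 34*sqrt(47)) + (9/23)**2)**2 = ((4 + 34*sqrt(47)) + 81/529)**2 = (2197/529 + 34*sqrt(47))**2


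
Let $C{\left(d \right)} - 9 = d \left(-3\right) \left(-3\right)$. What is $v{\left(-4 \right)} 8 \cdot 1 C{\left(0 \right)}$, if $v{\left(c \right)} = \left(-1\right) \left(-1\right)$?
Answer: $72$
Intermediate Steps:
$v{\left(c \right)} = 1$
$C{\left(d \right)} = 9 + 9 d$ ($C{\left(d \right)} = 9 + d \left(-3\right) \left(-3\right) = 9 + - 3 d \left(-3\right) = 9 + 9 d$)
$v{\left(-4 \right)} 8 \cdot 1 C{\left(0 \right)} = 1 \cdot 8 \cdot 1 \left(9 + 9 \cdot 0\right) = 8 \cdot 1 \left(9 + 0\right) = 8 \cdot 9 = 72$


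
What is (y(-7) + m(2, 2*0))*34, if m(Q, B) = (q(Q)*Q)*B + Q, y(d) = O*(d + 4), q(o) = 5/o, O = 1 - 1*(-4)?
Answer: -442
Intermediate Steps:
O = 5 (O = 1 + 4 = 5)
y(d) = 20 + 5*d (y(d) = 5*(d + 4) = 5*(4 + d) = 20 + 5*d)
m(Q, B) = Q + 5*B (m(Q, B) = ((5/Q)*Q)*B + Q = 5*B + Q = Q + 5*B)
(y(-7) + m(2, 2*0))*34 = ((20 + 5*(-7)) + (2 + 5*(2*0)))*34 = ((20 - 35) + (2 + 5*0))*34 = (-15 + (2 + 0))*34 = (-15 + 2)*34 = -13*34 = -442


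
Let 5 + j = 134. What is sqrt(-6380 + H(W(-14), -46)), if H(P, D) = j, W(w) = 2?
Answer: I*sqrt(6251) ≈ 79.063*I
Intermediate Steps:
j = 129 (j = -5 + 134 = 129)
H(P, D) = 129
sqrt(-6380 + H(W(-14), -46)) = sqrt(-6380 + 129) = sqrt(-6251) = I*sqrt(6251)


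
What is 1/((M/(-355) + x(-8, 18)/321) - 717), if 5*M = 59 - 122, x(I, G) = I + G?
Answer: -569775/408490702 ≈ -0.0013948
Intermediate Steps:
x(I, G) = G + I
M = -63/5 (M = (59 - 122)/5 = (⅕)*(-63) = -63/5 ≈ -12.600)
1/((M/(-355) + x(-8, 18)/321) - 717) = 1/((-63/5/(-355) + (18 - 8)/321) - 717) = 1/((-63/5*(-1/355) + 10*(1/321)) - 717) = 1/((63/1775 + 10/321) - 717) = 1/(37973/569775 - 717) = 1/(-408490702/569775) = -569775/408490702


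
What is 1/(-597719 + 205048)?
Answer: -1/392671 ≈ -2.5467e-6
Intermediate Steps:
1/(-597719 + 205048) = 1/(-392671) = -1/392671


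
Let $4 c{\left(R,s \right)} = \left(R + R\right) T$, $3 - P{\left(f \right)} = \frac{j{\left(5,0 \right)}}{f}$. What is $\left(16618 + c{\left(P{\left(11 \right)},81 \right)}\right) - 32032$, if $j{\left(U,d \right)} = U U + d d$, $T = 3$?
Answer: $- \frac{169542}{11} \approx -15413.0$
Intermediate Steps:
$j{\left(U,d \right)} = U^{2} + d^{2}$
$P{\left(f \right)} = 3 - \frac{25}{f}$ ($P{\left(f \right)} = 3 - \frac{5^{2} + 0^{2}}{f} = 3 - \frac{25 + 0}{f} = 3 - \frac{25}{f}$)
$c{\left(R,s \right)} = \frac{3 R}{2}$ ($c{\left(R,s \right)} = \frac{\left(R + R\right) 3}{4} = \frac{2 R 3}{4} = \frac{6 R}{4} = \frac{3 R}{2}$)
$\left(16618 + c{\left(P{\left(11 \right)},81 \right)}\right) - 32032 = \left(16618 + \frac{3 \left(3 - \frac{25}{11}\right)}{2}\right) - 32032 = \left(16618 + \frac{3}{2} \cdot \frac{8}{11}\right) - 32032 = \left(16618 + \frac{12}{11}\right) - 32032 = \frac{182810}{11} - 32032 = - \frac{169542}{11}$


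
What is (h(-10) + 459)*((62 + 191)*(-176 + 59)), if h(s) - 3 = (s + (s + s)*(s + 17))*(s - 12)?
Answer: -111358962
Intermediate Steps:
h(s) = 3 + (-12 + s)*(s + 2*s*(17 + s)) (h(s) = 3 + (s + (s + s)*(s + 17))*(s - 12) = 3 + (s + (2*s)*(17 + s))*(-12 + s) = 3 + (s + 2*s*(17 + s))*(-12 + s) = 3 + (-12 + s)*(s + 2*s*(17 + s)))
(h(-10) + 459)*((62 + 191)*(-176 + 59)) = ((3 - 420*(-10) + 2*(-10)³ + 11*(-10)²) + 459)*((62 + 191)*(-176 + 59)) = ((3 + 4200 + 2*(-1000) + 11*100) + 459)*(253*(-117)) = ((3 + 4200 - 2000 + 1100) + 459)*(-29601) = (3303 + 459)*(-29601) = 3762*(-29601) = -111358962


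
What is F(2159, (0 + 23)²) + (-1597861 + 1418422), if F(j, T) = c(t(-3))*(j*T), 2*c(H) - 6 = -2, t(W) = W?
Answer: 2104783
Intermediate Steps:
c(H) = 2 (c(H) = 3 + (½)*(-2) = 3 - 1 = 2)
F(j, T) = 2*T*j (F(j, T) = 2*(j*T) = 2*(T*j) = 2*T*j)
F(2159, (0 + 23)²) + (-1597861 + 1418422) = 2*(0 + 23)²*2159 + (-1597861 + 1418422) = 2*23²*2159 - 179439 = 2*529*2159 - 179439 = 2284222 - 179439 = 2104783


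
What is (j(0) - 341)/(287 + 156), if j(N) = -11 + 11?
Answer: -341/443 ≈ -0.76975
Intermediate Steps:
j(N) = 0
(j(0) - 341)/(287 + 156) = (0 - 341)/(287 + 156) = -341/443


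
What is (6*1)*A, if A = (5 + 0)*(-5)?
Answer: -150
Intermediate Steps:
A = -25 (A = 5*(-5) = -25)
(6*1)*A = (6*1)*(-25) = 6*(-25) = -150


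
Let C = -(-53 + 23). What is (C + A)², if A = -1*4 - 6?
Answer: 400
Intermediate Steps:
A = -10 (A = -4 - 6 = -10)
C = 30 (C = -1*(-30) = 30)
(C + A)² = (30 - 10)² = 20² = 400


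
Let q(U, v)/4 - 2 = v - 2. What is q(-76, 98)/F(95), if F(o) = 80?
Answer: 49/10 ≈ 4.9000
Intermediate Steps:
q(U, v) = 4*v (q(U, v) = 8 + 4*(v - 2) = 8 + 4*(-2 + v) = 8 + (-8 + 4*v) = 4*v)
q(-76, 98)/F(95) = (4*98)/80 = 392*(1/80) = 49/10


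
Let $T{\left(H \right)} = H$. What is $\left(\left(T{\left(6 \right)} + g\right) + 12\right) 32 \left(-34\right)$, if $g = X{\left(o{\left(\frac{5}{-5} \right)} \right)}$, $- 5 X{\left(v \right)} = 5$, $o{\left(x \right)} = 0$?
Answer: $-18496$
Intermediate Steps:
$X{\left(v \right)} = -1$ ($X{\left(v \right)} = \left(- \frac{1}{5}\right) 5 = -1$)
$g = -1$
$\left(\left(T{\left(6 \right)} + g\right) + 12\right) 32 \left(-34\right) = \left(\left(6 - 1\right) + 12\right) 32 \left(-34\right) = \left(5 + 12\right) 32 \left(-34\right) = 17 \cdot 32 \left(-34\right) = 544 \left(-34\right) = -18496$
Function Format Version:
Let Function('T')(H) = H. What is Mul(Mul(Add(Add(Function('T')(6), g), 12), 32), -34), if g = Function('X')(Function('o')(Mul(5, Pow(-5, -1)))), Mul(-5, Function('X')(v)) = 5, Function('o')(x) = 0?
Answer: -18496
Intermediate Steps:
Function('X')(v) = -1 (Function('X')(v) = Mul(Rational(-1, 5), 5) = -1)
g = -1
Mul(Mul(Add(Add(Function('T')(6), g), 12), 32), -34) = Mul(Mul(Add(Add(6, -1), 12), 32), -34) = Mul(Mul(Add(5, 12), 32), -34) = Mul(Mul(17, 32), -34) = Mul(544, -34) = -18496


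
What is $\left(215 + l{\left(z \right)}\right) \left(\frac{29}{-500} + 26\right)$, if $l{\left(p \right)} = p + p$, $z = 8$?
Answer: $\frac{2996301}{500} \approx 5992.6$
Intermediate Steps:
$l{\left(p \right)} = 2 p$
$\left(215 + l{\left(z \right)}\right) \left(\frac{29}{-500} + 26\right) = \left(215 + 2 \cdot 8\right) \left(\frac{29}{-500} + 26\right) = \left(215 + 16\right) \left(29 \left(- \frac{1}{500}\right) + 26\right) = 231 \left(- \frac{29}{500} + 26\right) = 231 \cdot \frac{12971}{500} = \frac{2996301}{500}$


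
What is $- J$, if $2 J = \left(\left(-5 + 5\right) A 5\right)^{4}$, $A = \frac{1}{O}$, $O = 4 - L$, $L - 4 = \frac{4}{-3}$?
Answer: $0$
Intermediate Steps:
$L = \frac{8}{3}$ ($L = 4 + \frac{4}{-3} = 4 + 4 \left(- \frac{1}{3}\right) = 4 - \frac{4}{3} = \frac{8}{3} \approx 2.6667$)
$O = \frac{4}{3}$ ($O = 4 - \frac{8}{3} = \frac{4}{3} \approx 1.3333$)
$A = \frac{3}{4}$ ($A = \frac{1}{\frac{4}{3}} = \frac{3}{4} \approx 0.75$)
$J = 0$ ($J = \frac{\left(\left(-5 + 5\right) \frac{3}{4} \cdot 5\right)^{4}}{2} = \frac{\left(0 \cdot \frac{3}{4} \cdot 5\right)^{4}}{2} = \frac{\left(0 \cdot 5\right)^{4}}{2} = \frac{0^{4}}{2} = \frac{1}{2} \cdot 0 = 0$)
$- J = \left(-1\right) 0 = 0$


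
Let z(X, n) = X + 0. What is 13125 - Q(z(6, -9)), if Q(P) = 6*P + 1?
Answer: 13088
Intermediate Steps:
z(X, n) = X
Q(P) = 1 + 6*P
13125 - Q(z(6, -9)) = 13125 - (1 + 6*6) = 13125 - (1 + 36) = 13125 - 1*37 = 13125 - 37 = 13088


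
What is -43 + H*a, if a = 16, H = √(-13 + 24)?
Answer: -43 + 16*√11 ≈ 10.066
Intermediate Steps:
H = √11 ≈ 3.3166
-43 + H*a = -43 + √11*16 = -43 + 16*√11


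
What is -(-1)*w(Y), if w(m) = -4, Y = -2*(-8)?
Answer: -4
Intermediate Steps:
Y = 16
-(-1)*w(Y) = -(-1)*(-4) = -1*4 = -4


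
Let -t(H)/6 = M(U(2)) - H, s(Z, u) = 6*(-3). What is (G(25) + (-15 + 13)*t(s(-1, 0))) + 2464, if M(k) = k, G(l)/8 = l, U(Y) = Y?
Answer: 2904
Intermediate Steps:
G(l) = 8*l
s(Z, u) = -18
t(H) = -12 + 6*H (t(H) = -6*(2 - H) = -12 + 6*H)
(G(25) + (-15 + 13)*t(s(-1, 0))) + 2464 = (8*25 + (-15 + 13)*(-12 + 6*(-18))) + 2464 = (200 - 2*(-12 - 108)) + 2464 = (200 - 2*(-120)) + 2464 = (200 + 240) + 2464 = 440 + 2464 = 2904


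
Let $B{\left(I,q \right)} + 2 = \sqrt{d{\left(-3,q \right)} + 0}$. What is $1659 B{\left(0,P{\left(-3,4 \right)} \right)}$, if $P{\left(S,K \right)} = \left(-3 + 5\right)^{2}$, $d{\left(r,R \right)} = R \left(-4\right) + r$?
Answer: $-3318 + 1659 i \sqrt{19} \approx -3318.0 + 7231.4 i$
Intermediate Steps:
$d{\left(r,R \right)} = r - 4 R$ ($d{\left(r,R \right)} = - 4 R + r = r - 4 R$)
$P{\left(S,K \right)} = 4$ ($P{\left(S,K \right)} = 2^{2} = 4$)
$B{\left(I,q \right)} = -2 + \sqrt{-3 - 4 q}$ ($B{\left(I,q \right)} = -2 + \sqrt{\left(-3 - 4 q\right) + 0} = -2 + \sqrt{-3 - 4 q}$)
$1659 B{\left(0,P{\left(-3,4 \right)} \right)} = 1659 \left(-2 + \sqrt{-3 - 16}\right) = 1659 \left(-2 + \sqrt{-19}\right) = 1659 \left(-2 + i \sqrt{19}\right) = -3318 + 1659 i \sqrt{19}$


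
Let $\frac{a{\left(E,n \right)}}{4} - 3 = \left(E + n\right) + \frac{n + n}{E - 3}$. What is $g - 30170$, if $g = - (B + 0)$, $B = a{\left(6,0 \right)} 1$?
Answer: $-30206$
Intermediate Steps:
$a{\left(E,n \right)} = 12 + 4 E + 4 n + \frac{8 n}{-3 + E}$ ($a{\left(E,n \right)} = 12 + 4 \left(\left(E + n\right) + \frac{n + n}{E - 3}\right) = 12 + 4 \left(\left(E + n\right) + \frac{2 n}{-3 + E}\right) = 12 + 4 \left(E + n + \frac{2 n}{-3 + E}\right) = 12 + \left(4 E + 4 n + \frac{8 n}{-3 + E}\right) = 12 + 4 E + 4 n + \frac{8 n}{-3 + E}$)
$B = 36$ ($B = \frac{4 \left(-9 + 6^{2} - 0 + 6 \cdot 0\right)}{-3 + 6} \cdot 1 = \frac{4 \left(-9 + 36 + 0 + 0\right)}{3} \cdot 1 = 4 \cdot \frac{1}{3} \cdot 27 \cdot 1 = 36 \cdot 1 = 36$)
$g = -36$ ($g = - (36 + 0) = \left(-1\right) 36 = -36$)
$g - 30170 = -36 - 30170 = -30206$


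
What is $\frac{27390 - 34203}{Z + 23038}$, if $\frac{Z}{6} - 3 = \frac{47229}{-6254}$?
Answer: $- \frac{21304251}{71954425} \approx -0.29608$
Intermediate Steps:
$Z = - \frac{85401}{3127}$ ($Z = 18 + 6 \frac{47229}{-6254} = 18 + 6 \cdot 47229 \left(- \frac{1}{6254}\right) = 18 + 6 \left(- \frac{47229}{6254}\right) = 18 - \frac{141687}{3127} = - \frac{85401}{3127} \approx -27.311$)
$\frac{27390 - 34203}{Z + 23038} = \frac{27390 - 34203}{- \frac{85401}{3127} + 23038} = - \frac{6813}{\frac{71954425}{3127}} = \left(-6813\right) \frac{3127}{71954425} = - \frac{21304251}{71954425}$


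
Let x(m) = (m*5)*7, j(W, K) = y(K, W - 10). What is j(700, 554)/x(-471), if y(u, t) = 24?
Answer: -8/5495 ≈ -0.0014559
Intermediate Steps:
j(W, K) = 24
x(m) = 35*m (x(m) = (5*m)*7 = 35*m)
j(700, 554)/x(-471) = 24/((35*(-471))) = 24/(-16485) = 24*(-1/16485) = -8/5495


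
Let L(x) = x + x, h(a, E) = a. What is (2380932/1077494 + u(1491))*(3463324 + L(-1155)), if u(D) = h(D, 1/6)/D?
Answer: 5984830401982/538747 ≈ 1.1109e+7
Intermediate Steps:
L(x) = 2*x
u(D) = 1 (u(D) = D/D = 1)
(2380932/1077494 + u(1491))*(3463324 + L(-1155)) = (2380932/1077494 + 1)*(3463324 + 2*(-1155)) = (2380932*(1/1077494) + 1)*(3463324 - 2310) = (1190466/538747 + 1)*3461014 = (1729213/538747)*3461014 = 5984830401982/538747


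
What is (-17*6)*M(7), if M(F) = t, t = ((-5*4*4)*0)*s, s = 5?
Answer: 0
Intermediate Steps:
t = 0 (t = ((-5*4*4)*0)*5 = (-20*4*0)*5 = -80*0*5 = 0*5 = 0)
M(F) = 0
(-17*6)*M(7) = -17*6*0 = -102*0 = 0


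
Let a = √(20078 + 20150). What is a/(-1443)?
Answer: -2*√10057/1443 ≈ -0.13899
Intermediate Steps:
a = 2*√10057 (a = √40228 = 2*√10057 ≈ 200.57)
a/(-1443) = (2*√10057)/(-1443) = (2*√10057)*(-1/1443) = -2*√10057/1443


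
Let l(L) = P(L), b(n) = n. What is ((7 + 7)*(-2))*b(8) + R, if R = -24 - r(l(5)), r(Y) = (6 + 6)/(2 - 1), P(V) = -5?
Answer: -260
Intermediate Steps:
l(L) = -5
r(Y) = 12 (r(Y) = 12/1 = 12*1 = 12)
R = -36 (R = -24 - 1*12 = -24 - 12 = -36)
((7 + 7)*(-2))*b(8) + R = ((7 + 7)*(-2))*8 - 36 = (14*(-2))*8 - 36 = -28*8 - 36 = -224 - 36 = -260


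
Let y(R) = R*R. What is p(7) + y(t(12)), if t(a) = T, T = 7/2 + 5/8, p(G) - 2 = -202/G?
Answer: -4409/448 ≈ -9.8415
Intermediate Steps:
p(G) = 2 - 202/G
T = 33/8 (T = 7*(½) + 5*(⅛) = 7/2 + 5/8 = 33/8 ≈ 4.1250)
t(a) = 33/8
y(R) = R²
p(7) + y(t(12)) = (2 - 202/7) + (33/8)² = (2 - 202*⅐) + 1089/64 = (2 - 202/7) + 1089/64 = -188/7 + 1089/64 = -4409/448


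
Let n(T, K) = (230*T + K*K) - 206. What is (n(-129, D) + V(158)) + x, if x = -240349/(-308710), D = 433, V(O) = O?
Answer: 48705725759/308710 ≈ 1.5777e+5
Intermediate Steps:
n(T, K) = -206 + K**2 + 230*T (n(T, K) = (230*T + K**2) - 206 = (K**2 + 230*T) - 206 = -206 + K**2 + 230*T)
x = 240349/308710 (x = -240349*(-1/308710) = 240349/308710 ≈ 0.77856)
(n(-129, D) + V(158)) + x = ((-206 + 433**2 + 230*(-129)) + 158) + 240349/308710 = ((-206 + 187489 - 29670) + 158) + 240349/308710 = (157613 + 158) + 240349/308710 = 157771 + 240349/308710 = 48705725759/308710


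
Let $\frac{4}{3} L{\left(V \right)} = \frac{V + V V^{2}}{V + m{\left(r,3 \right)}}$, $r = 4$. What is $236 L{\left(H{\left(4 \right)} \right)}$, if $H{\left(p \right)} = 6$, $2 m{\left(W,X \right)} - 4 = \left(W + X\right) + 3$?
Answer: $\frac{39294}{13} \approx 3022.6$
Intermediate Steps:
$m{\left(W,X \right)} = \frac{7}{2} + \frac{W}{2} + \frac{X}{2}$ ($m{\left(W,X \right)} = 2 + \frac{\left(W + X\right) + 3}{2} = 2 + \frac{3 + W + X}{2} = 2 + \left(\frac{3}{2} + \frac{W}{2} + \frac{X}{2}\right) = \frac{7}{2} + \frac{W}{2} + \frac{X}{2}$)
$L{\left(V \right)} = \frac{3 \left(V + V^{3}\right)}{4 \left(7 + V\right)}$ ($L{\left(V \right)} = \frac{3 \frac{V + V V^{2}}{V + \left(\frac{7}{2} + \frac{1}{2} \cdot 4 + \frac{1}{2} \cdot 3\right)}}{4} = \frac{3 \frac{V + V^{3}}{V + \left(\frac{7}{2} + 2 + \frac{3}{2}\right)}}{4} = \frac{3 \frac{V + V^{3}}{V + 7}}{4} = \frac{3 \frac{V + V^{3}}{7 + V}}{4} = \frac{3 \left(V + V^{3}\right)}{4 \left(7 + V\right)}$)
$236 L{\left(H{\left(4 \right)} \right)} = 236 \cdot \frac{3}{4} \cdot 6 \frac{1}{7 + 6} \left(1 + 6^{2}\right) = 236 \cdot \frac{3}{4} \cdot 6 \cdot \frac{1}{13} \left(1 + 36\right) = 236 \cdot \frac{3}{4} \cdot 6 \cdot \frac{1}{13} \cdot 37 = 236 \cdot \frac{333}{26} = \frac{39294}{13}$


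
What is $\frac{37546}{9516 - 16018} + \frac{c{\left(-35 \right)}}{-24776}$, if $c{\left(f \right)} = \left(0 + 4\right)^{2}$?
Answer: $- \frac{58146483}{10068347} \approx -5.7752$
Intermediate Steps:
$c{\left(f \right)} = 16$ ($c{\left(f \right)} = 4^{2} = 16$)
$\frac{37546}{9516 - 16018} + \frac{c{\left(-35 \right)}}{-24776} = \frac{37546}{9516 - 16018} + \frac{16}{-24776} = \frac{37546}{9516 - 16018} + 16 \left(- \frac{1}{24776}\right) = \frac{37546}{-6502} - \frac{2}{3097} = 37546 \left(- \frac{1}{6502}\right) - \frac{2}{3097} = - \frac{18773}{3251} - \frac{2}{3097} = - \frac{58146483}{10068347}$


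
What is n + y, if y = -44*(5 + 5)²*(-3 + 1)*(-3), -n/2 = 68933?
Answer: -164266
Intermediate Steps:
n = -137866 (n = -2*68933 = -137866)
y = -26400 (y = -44*10²*(-2)*(-3) = -4400*(-2)*(-3) = -44*(-200)*(-3) = 8800*(-3) = -26400)
n + y = -137866 - 26400 = -164266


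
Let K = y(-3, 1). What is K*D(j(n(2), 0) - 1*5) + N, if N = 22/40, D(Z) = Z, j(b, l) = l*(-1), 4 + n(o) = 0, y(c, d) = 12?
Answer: -1189/20 ≈ -59.450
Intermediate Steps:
n(o) = -4 (n(o) = -4 + 0 = -4)
K = 12
j(b, l) = -l
N = 11/20 (N = 22*(1/40) = 11/20 ≈ 0.55000)
K*D(j(n(2), 0) - 1*5) + N = 12*(-1*0 - 1*5) + 11/20 = 12*(0 - 5) + 11/20 = 12*(-5) + 11/20 = -60 + 11/20 = -1189/20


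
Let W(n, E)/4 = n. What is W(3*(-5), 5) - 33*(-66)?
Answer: 2118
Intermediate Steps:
W(n, E) = 4*n
W(3*(-5), 5) - 33*(-66) = 4*(3*(-5)) - 33*(-66) = 4*(-15) + 2178 = -60 + 2178 = 2118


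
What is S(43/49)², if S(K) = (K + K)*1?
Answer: 7396/2401 ≈ 3.0804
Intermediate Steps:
S(K) = 2*K (S(K) = (2*K)*1 = 2*K)
S(43/49)² = (2*(43/49))² = (86/49)² = 7396/2401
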